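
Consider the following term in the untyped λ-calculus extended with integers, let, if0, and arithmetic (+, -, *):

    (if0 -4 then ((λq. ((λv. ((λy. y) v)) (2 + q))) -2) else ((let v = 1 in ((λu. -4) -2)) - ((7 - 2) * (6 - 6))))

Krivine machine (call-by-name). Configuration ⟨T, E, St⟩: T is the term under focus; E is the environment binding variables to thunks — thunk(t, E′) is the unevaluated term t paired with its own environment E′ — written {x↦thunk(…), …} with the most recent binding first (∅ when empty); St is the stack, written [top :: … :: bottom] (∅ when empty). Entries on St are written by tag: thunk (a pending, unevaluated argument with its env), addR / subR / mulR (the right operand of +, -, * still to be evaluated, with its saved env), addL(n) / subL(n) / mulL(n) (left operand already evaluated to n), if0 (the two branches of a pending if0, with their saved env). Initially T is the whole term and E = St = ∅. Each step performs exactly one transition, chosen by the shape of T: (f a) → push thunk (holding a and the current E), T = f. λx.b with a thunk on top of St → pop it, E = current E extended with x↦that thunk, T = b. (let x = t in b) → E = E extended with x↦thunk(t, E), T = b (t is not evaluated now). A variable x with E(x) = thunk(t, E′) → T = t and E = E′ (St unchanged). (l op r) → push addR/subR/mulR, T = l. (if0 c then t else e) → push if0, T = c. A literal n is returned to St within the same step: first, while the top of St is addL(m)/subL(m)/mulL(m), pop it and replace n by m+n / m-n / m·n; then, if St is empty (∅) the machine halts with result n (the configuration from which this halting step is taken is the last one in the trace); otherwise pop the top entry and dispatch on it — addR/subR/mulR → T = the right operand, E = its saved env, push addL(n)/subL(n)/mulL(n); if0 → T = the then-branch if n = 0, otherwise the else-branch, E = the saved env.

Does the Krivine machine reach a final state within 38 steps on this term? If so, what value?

0. ⟨T=(if0 -4 then ((λq. ((λv. ((λy. y) v)) (2 + q))) -2) else ((let v = 1 in ((λu. -4) -2)) - ((7 - 2) * (6 - 6)))); E=∅; St=∅⟩
1. ⟨T=-4; E=∅; St=[if0]⟩
2. ⟨T=((let v = 1 in ((λu. -4) -2)) - ((7 - 2) * (6 - 6))); E=∅; St=∅⟩
3. ⟨T=(let v = 1 in ((λu. -4) -2)); E=∅; St=[subR]⟩
4. ⟨T=((λu. -4) -2); E={v↦thunk(1, ∅)}; St=[subR]⟩
5. ⟨T=(λu. -4); E={v↦thunk(1, ∅)}; St=[thunk :: subR]⟩
6. ⟨T=-4; E={u↦thunk(-2, {v↦thunk(1, ∅)}), v↦thunk(1, ∅)}; St=[subR]⟩
7. ⟨T=((7 - 2) * (6 - 6)); E=∅; St=[subL(-4)]⟩
8. ⟨T=(7 - 2); E=∅; St=[mulR :: subL(-4)]⟩
9. ⟨T=7; E=∅; St=[subR :: mulR :: subL(-4)]⟩
10. ⟨T=2; E=∅; St=[subL(7) :: mulR :: subL(-4)]⟩
11. ⟨T=(6 - 6); E=∅; St=[mulL(5) :: subL(-4)]⟩
12. ⟨T=6; E=∅; St=[subR :: mulL(5) :: subL(-4)]⟩
13. ⟨T=6; E=∅; St=[subL(6) :: mulL(5) :: subL(-4)]⟩
→ final value -4

Answer: -4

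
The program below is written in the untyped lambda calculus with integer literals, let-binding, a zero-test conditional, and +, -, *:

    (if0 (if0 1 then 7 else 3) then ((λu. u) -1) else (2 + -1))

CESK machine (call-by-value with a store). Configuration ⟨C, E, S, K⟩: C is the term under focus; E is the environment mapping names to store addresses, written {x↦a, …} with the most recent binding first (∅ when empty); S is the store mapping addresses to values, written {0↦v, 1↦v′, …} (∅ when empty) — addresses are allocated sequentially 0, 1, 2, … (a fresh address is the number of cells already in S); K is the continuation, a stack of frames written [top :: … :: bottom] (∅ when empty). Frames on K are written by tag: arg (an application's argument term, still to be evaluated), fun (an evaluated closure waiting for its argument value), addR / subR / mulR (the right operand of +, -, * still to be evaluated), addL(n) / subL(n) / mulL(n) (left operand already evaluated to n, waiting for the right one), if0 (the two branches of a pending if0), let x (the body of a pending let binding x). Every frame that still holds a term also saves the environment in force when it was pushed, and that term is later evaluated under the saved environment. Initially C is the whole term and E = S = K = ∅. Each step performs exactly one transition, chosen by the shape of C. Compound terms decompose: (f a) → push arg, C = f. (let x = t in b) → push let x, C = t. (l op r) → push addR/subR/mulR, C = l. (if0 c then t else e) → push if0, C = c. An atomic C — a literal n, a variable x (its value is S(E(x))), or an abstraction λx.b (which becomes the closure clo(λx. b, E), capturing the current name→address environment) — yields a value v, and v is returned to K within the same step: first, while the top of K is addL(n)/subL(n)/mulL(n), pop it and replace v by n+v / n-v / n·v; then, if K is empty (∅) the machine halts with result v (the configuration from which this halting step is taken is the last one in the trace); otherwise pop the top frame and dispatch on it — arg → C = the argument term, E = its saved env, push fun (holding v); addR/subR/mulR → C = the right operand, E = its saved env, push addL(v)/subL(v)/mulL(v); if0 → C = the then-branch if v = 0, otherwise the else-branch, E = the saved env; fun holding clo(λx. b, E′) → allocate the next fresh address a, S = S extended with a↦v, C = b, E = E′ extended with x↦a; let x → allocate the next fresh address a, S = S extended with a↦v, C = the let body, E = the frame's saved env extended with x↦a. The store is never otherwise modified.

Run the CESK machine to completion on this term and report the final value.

Answer: 1

Machine steps:
0. <C=(if0 (if0 1 then 7 else 3) then ((λu. u) -1) else (2 + -1)), E=∅, S=∅, K=∅>
1. <C=(if0 1 then 7 else 3), E=∅, S=∅, K=[if0]>
2. <C=1, E=∅, S=∅, K=[if0 :: if0]>
3. <C=3, E=∅, S=∅, K=[if0]>
4. <C=(2 + -1), E=∅, S=∅, K=∅>
5. <C=2, E=∅, S=∅, K=[addR]>
6. <C=-1, E=∅, S=∅, K=[addL(2)]>
→ final value 1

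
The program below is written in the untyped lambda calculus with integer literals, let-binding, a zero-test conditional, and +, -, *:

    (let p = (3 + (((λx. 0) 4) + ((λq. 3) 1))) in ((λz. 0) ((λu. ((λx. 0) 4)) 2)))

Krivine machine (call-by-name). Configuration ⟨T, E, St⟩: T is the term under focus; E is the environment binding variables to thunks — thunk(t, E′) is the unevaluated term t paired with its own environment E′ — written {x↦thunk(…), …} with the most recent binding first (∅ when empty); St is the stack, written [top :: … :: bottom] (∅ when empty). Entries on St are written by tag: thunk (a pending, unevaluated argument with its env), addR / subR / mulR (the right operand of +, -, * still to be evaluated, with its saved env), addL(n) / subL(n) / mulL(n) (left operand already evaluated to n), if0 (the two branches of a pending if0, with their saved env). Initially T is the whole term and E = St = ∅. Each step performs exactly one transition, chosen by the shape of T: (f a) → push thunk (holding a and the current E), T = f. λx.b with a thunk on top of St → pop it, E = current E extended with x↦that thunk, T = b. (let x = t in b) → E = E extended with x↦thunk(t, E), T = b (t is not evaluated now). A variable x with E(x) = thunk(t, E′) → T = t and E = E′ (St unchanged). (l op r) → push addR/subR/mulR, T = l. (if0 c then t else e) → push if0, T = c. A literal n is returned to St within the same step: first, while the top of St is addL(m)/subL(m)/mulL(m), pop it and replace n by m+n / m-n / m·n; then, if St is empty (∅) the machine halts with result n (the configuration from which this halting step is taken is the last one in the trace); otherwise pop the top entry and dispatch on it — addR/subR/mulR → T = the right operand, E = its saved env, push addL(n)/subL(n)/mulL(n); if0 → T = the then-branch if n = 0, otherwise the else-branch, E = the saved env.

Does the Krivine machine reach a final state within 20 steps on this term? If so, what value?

Answer: 0

Derivation:
0. ⟨T=(let p = (3 + (((λx. 0) 4) + ((λq. 3) 1))) in ((λz. 0) ((λu. ((λx. 0) 4)) 2))); E=∅; St=∅⟩
1. ⟨T=((λz. 0) ((λu. ((λx. 0) 4)) 2)); E={p↦thunk((3 + (((λx. 0) 4) + ((λq. 3) 1))), ∅)}; St=∅⟩
2. ⟨T=(λz. 0); E={p↦thunk((3 + (((λx. 0) 4) + ((λq. 3) 1))), ∅)}; St=[thunk]⟩
3. ⟨T=0; E={z↦thunk(((λu. ((λx. 0) 4)) 2), {p↦thunk((3 + (((λx. 0) 4) + ((λq. 3) 1))), ∅)}), p↦thunk((3 + (((λx. 0) 4) + ((λq. 3) 1))), ∅)}; St=∅⟩
→ final value 0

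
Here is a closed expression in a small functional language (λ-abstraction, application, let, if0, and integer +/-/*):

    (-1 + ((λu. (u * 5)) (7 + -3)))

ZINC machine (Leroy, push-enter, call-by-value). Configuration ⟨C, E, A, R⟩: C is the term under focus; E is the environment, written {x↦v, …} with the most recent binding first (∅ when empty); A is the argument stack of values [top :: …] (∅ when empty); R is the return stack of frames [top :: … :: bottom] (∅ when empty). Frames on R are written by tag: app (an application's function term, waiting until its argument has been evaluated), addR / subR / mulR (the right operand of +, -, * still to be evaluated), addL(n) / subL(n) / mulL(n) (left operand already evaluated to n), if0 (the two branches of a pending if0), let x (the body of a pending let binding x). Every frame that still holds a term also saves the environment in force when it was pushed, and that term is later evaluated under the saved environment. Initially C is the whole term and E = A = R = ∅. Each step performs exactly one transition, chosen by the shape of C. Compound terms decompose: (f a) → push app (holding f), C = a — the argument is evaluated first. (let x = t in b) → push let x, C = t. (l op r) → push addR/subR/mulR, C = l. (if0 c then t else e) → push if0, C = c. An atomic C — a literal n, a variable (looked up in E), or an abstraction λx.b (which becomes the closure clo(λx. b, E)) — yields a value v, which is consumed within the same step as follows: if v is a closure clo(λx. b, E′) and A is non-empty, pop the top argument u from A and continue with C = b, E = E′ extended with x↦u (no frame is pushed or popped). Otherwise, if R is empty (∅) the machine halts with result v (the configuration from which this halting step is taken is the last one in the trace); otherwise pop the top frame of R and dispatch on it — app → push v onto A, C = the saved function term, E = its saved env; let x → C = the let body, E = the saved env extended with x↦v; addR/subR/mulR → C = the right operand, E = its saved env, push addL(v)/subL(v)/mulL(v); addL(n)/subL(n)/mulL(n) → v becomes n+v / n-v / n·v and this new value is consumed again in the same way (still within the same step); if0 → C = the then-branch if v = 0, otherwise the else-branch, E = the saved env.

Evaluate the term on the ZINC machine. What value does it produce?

t=0: ⟨C=(-1 + ((λu. (u * 5)) (7 + -3))); E=∅; A=∅; R=∅⟩
t=1: ⟨C=-1; E=∅; A=∅; R=[addR]⟩
t=2: ⟨C=((λu. (u * 5)) (7 + -3)); E=∅; A=∅; R=[addL(-1)]⟩
t=3: ⟨C=(7 + -3); E=∅; A=∅; R=[app :: addL(-1)]⟩
t=4: ⟨C=7; E=∅; A=∅; R=[addR :: app :: addL(-1)]⟩
t=5: ⟨C=-3; E=∅; A=∅; R=[addL(7) :: app :: addL(-1)]⟩
t=6: ⟨C=(λu. (u * 5)); E=∅; A=[4]; R=[addL(-1)]⟩
t=7: ⟨C=(u * 5); E={u↦4}; A=∅; R=[addL(-1)]⟩
t=8: ⟨C=u; E={u↦4}; A=∅; R=[mulR :: addL(-1)]⟩
t=9: ⟨C=5; E={u↦4}; A=∅; R=[mulL(4) :: addL(-1)]⟩
→ final value 19

Answer: 19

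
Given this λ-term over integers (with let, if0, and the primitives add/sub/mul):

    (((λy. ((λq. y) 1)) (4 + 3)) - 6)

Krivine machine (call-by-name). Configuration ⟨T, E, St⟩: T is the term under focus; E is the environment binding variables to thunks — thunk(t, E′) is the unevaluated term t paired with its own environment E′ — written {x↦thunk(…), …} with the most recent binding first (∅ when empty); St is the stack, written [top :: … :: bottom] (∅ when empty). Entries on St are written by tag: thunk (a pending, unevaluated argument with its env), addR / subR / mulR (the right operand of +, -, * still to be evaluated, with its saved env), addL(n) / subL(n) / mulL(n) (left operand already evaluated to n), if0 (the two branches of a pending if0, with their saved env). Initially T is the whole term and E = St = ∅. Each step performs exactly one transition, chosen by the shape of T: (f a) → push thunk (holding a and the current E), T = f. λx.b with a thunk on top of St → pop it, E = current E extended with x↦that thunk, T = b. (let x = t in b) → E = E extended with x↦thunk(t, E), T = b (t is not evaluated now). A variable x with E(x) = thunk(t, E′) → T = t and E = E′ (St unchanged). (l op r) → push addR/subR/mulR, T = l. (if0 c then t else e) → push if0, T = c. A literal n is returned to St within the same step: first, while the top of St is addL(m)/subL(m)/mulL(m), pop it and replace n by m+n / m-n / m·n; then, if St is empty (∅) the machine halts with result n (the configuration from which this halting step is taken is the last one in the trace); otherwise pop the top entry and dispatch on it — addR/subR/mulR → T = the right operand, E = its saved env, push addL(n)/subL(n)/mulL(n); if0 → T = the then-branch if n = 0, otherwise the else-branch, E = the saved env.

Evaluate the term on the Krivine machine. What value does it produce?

0. [T=(((λy. ((λq. y) 1)) (4 + 3)) - 6) | E=∅ | St=∅]
1. [T=((λy. ((λq. y) 1)) (4 + 3)) | E=∅ | St=[subR]]
2. [T=(λy. ((λq. y) 1)) | E=∅ | St=[thunk :: subR]]
3. [T=((λq. y) 1) | E={y↦thunk((4 + 3), ∅)} | St=[subR]]
4. [T=(λq. y) | E={y↦thunk((4 + 3), ∅)} | St=[thunk :: subR]]
5. [T=y | E={q↦thunk(1, {y↦thunk((4 + 3), ∅)}), y↦thunk((4 + 3), ∅)} | St=[subR]]
6. [T=(4 + 3) | E=∅ | St=[subR]]
7. [T=4 | E=∅ | St=[addR :: subR]]
8. [T=3 | E=∅ | St=[addL(4) :: subR]]
9. [T=6 | E=∅ | St=[subL(7)]]
→ final value 1

Answer: 1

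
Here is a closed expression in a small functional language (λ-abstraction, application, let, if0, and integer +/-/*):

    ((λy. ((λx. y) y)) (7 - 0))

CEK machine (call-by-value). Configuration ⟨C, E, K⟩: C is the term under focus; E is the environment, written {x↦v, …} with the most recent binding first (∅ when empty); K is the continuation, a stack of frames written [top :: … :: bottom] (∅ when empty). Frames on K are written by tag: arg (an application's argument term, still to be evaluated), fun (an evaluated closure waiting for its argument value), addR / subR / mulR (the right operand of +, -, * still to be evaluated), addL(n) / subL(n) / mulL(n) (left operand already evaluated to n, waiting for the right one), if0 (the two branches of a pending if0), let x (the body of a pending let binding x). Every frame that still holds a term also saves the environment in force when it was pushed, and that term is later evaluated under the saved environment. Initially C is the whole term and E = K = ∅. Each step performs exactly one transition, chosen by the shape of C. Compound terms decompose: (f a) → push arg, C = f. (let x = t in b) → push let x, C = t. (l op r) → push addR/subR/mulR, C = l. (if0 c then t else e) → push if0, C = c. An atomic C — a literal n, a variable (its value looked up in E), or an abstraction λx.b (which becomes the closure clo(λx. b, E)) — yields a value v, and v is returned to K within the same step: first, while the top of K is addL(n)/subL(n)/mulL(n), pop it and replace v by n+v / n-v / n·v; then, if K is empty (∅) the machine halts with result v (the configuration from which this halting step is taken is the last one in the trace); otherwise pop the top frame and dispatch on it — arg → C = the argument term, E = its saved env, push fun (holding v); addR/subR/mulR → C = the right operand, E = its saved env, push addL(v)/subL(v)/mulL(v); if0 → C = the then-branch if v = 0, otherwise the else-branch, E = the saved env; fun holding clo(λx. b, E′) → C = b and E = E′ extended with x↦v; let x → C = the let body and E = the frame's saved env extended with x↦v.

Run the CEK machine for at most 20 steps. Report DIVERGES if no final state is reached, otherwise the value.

Answer: 7

Machine steps:
[0] ⟨C=((λy. ((λx. y) y)) (7 - 0)); E=∅; K=∅⟩
[1] ⟨C=(λy. ((λx. y) y)); E=∅; K=[arg]⟩
[2] ⟨C=(7 - 0); E=∅; K=[fun]⟩
[3] ⟨C=7; E=∅; K=[subR :: fun]⟩
[4] ⟨C=0; E=∅; K=[subL(7) :: fun]⟩
[5] ⟨C=((λx. y) y); E={y↦7}; K=∅⟩
[6] ⟨C=(λx. y); E={y↦7}; K=[arg]⟩
[7] ⟨C=y; E={y↦7}; K=[fun]⟩
[8] ⟨C=y; E={x↦7, y↦7}; K=∅⟩
→ final value 7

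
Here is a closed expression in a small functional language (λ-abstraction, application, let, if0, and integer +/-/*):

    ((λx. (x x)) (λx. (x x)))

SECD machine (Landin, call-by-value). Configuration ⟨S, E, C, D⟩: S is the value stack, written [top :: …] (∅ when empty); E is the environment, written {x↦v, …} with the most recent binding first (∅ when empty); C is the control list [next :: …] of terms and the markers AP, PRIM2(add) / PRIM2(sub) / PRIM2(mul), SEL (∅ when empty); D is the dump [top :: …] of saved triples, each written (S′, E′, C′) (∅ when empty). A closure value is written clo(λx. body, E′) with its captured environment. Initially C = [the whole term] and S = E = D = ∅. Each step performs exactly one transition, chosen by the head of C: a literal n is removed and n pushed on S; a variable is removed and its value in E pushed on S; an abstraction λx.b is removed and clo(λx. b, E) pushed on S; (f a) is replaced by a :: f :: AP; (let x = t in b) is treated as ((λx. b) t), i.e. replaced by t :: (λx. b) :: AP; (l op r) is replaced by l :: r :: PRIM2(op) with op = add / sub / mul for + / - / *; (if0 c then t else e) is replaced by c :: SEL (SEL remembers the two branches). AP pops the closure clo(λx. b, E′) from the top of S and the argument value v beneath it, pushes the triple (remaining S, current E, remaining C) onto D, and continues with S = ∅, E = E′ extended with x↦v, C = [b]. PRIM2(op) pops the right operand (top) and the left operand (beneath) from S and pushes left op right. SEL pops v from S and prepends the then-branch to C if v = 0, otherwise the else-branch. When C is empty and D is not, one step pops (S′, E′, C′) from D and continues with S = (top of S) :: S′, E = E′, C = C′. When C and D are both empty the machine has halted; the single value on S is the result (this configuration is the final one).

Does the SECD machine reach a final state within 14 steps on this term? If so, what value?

t=0: <S=∅, E=∅, C=[((λx. (x x)) (λx. (x x)))], D=∅>
t=1: <S=∅, E=∅, C=[(λx. (x x)) :: (λx. (x x)) :: AP], D=∅>
t=2: <S=[clo(λx. (x x), ∅)], E=∅, C=[(λx. (x x)) :: AP], D=∅>
t=3: <S=[clo(λx. (x x), ∅) :: clo(λx. (x x), ∅)], E=∅, C=[AP], D=∅>
t=4: <S=∅, E={x↦clo(λx. (x x), ∅)}, C=[(x x)], D=[(∅, ∅, ∅)]>
t=5: <S=∅, E={x↦clo(λx. (x x), ∅)}, C=[x :: x :: AP], D=[(∅, ∅, ∅)]>
t=6: <S=[clo(λx. (x x), ∅)], E={x↦clo(λx. (x x), ∅)}, C=[x :: AP], D=[(∅, ∅, ∅)]>
t=7: <S=[clo(λx. (x x), ∅) :: clo(λx. (x x), ∅)], E={x↦clo(λx. (x x), ∅)}, C=[AP], D=[(∅, ∅, ∅)]>
t=8: <S=∅, E={x↦clo(λx. (x x), ∅)}, C=[(x x)], D=[(∅, {x↦clo(λx. (x x), ∅)}, ∅) :: (∅, ∅, ∅)]>
t=9: <S=∅, E={x↦clo(λx. (x x), ∅)}, C=[x :: x :: AP], D=[(∅, {x↦clo(λx. (x x), ∅)}, ∅) :: (∅, ∅, ∅)]>
t=10: <S=[clo(λx. (x x), ∅)], E={x↦clo(λx. (x x), ∅)}, C=[x :: AP], D=[(∅, {x↦clo(λx. (x x), ∅)}, ∅) :: (∅, ∅, ∅)]>
t=11: <S=[clo(λx. (x x), ∅) :: clo(λx. (x x), ∅)], E={x↦clo(λx. (x x), ∅)}, C=[AP], D=[(∅, {x↦clo(λx. (x x), ∅)}, ∅) :: (∅, ∅, ∅)]>
t=12: <S=∅, E={x↦clo(λx. (x x), ∅)}, C=[(x x)], D=[(∅, {x↦clo(λx. (x x), ∅)}, ∅) :: (∅, {x↦clo(λx. (x x), ∅)}, ∅) :: (∅, ∅, ∅)]>
t=13: <S=∅, E={x↦clo(λx. (x x), ∅)}, C=[x :: x :: AP], D=[(∅, {x↦clo(λx. (x x), ∅)}, ∅) :: (∅, {x↦clo(λx. (x x), ∅)}, ∅) :: (∅, ∅, ∅)]>
t=14: <S=[clo(λx. (x x), ∅)], E={x↦clo(λx. (x x), ∅)}, C=[x :: AP], D=[(∅, {x↦clo(λx. (x x), ∅)}, ∅) :: (∅, {x↦clo(λx. (x x), ∅)}, ∅) :: (∅, ∅, ∅)]>
→ 14 transitions taken and the configuration is still not final: no result within 14 steps

Answer: DIVERGES (no final state within 14 steps)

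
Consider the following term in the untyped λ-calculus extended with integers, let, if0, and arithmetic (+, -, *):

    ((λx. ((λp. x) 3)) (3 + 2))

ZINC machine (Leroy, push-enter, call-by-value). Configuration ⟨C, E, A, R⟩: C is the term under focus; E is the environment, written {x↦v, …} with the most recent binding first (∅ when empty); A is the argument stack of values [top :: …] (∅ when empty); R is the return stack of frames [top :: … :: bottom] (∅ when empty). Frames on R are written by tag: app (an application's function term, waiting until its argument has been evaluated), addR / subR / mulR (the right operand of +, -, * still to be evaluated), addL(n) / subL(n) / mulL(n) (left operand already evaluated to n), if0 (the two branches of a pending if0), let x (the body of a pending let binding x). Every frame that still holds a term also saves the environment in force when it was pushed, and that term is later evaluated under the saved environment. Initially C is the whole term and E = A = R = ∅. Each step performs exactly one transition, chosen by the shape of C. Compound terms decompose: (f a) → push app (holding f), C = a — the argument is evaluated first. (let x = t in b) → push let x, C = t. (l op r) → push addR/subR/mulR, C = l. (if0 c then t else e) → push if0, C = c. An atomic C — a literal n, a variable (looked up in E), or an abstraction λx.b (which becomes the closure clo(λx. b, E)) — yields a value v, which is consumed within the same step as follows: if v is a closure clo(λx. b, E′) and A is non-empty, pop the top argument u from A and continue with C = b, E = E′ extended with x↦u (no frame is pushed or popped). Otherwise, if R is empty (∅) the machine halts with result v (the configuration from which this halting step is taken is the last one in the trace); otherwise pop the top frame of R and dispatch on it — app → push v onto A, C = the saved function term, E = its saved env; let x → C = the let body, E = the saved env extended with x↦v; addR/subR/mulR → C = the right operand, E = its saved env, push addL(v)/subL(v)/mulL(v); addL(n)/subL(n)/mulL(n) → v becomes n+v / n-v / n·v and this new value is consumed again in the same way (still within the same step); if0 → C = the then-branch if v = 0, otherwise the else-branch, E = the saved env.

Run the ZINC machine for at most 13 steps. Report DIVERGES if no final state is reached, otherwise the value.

Answer: 5

Machine steps:
t=0: ⟨C=((λx. ((λp. x) 3)) (3 + 2)); E=∅; A=∅; R=∅⟩
t=1: ⟨C=(3 + 2); E=∅; A=∅; R=[app]⟩
t=2: ⟨C=3; E=∅; A=∅; R=[addR :: app]⟩
t=3: ⟨C=2; E=∅; A=∅; R=[addL(3) :: app]⟩
t=4: ⟨C=(λx. ((λp. x) 3)); E=∅; A=[5]; R=∅⟩
t=5: ⟨C=((λp. x) 3); E={x↦5}; A=∅; R=∅⟩
t=6: ⟨C=3; E={x↦5}; A=∅; R=[app]⟩
t=7: ⟨C=(λp. x); E={x↦5}; A=[3]; R=∅⟩
t=8: ⟨C=x; E={p↦3, x↦5}; A=∅; R=∅⟩
→ final value 5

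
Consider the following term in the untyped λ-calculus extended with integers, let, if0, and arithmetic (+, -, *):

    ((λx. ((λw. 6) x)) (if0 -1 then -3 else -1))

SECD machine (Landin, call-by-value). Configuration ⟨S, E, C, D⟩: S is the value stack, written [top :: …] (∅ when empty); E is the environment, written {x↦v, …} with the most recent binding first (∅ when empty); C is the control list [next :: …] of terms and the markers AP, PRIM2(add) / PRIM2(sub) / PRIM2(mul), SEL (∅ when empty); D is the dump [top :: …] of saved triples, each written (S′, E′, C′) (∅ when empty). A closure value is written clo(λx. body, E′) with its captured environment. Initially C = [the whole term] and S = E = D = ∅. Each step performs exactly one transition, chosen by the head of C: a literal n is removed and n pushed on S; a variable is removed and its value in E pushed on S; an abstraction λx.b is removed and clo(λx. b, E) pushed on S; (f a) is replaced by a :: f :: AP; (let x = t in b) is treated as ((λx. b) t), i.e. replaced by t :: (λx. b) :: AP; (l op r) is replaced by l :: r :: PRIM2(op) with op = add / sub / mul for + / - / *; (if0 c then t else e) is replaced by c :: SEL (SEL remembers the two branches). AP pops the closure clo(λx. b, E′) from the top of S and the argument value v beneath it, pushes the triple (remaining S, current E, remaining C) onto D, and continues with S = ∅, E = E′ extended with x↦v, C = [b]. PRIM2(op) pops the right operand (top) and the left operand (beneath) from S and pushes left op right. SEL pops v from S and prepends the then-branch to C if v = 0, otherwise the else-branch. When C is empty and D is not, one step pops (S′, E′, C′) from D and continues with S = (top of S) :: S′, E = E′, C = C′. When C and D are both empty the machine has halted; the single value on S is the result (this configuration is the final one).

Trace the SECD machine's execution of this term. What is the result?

t=0: [S=∅ | E=∅ | C=[((λx. ((λw. 6) x)) (if0 -1 then -3 else -1))] | D=∅]
t=1: [S=∅ | E=∅ | C=[(if0 -1 then -3 else -1) :: (λx. ((λw. 6) x)) :: AP] | D=∅]
t=2: [S=∅ | E=∅ | C=[-1 :: SEL :: (λx. ((λw. 6) x)) :: AP] | D=∅]
t=3: [S=[-1] | E=∅ | C=[SEL :: (λx. ((λw. 6) x)) :: AP] | D=∅]
t=4: [S=∅ | E=∅ | C=[-1 :: (λx. ((λw. 6) x)) :: AP] | D=∅]
t=5: [S=[-1] | E=∅ | C=[(λx. ((λw. 6) x)) :: AP] | D=∅]
t=6: [S=[clo(λx. ((λw. 6) x), ∅) :: -1] | E=∅ | C=[AP] | D=∅]
t=7: [S=∅ | E={x↦-1} | C=[((λw. 6) x)] | D=[(∅, ∅, ∅)]]
t=8: [S=∅ | E={x↦-1} | C=[x :: (λw. 6) :: AP] | D=[(∅, ∅, ∅)]]
t=9: [S=[-1] | E={x↦-1} | C=[(λw. 6) :: AP] | D=[(∅, ∅, ∅)]]
t=10: [S=[clo(λw. 6, {x↦-1}) :: -1] | E={x↦-1} | C=[AP] | D=[(∅, ∅, ∅)]]
t=11: [S=∅ | E={w↦-1, x↦-1} | C=[6] | D=[(∅, {x↦-1}, ∅) :: (∅, ∅, ∅)]]
t=12: [S=[6] | E={w↦-1, x↦-1} | C=∅ | D=[(∅, {x↦-1}, ∅) :: (∅, ∅, ∅)]]
t=13: [S=[6] | E={x↦-1} | C=∅ | D=[(∅, ∅, ∅)]]
t=14: [S=[6] | E=∅ | C=∅ | D=∅]
→ final value 6

Answer: 6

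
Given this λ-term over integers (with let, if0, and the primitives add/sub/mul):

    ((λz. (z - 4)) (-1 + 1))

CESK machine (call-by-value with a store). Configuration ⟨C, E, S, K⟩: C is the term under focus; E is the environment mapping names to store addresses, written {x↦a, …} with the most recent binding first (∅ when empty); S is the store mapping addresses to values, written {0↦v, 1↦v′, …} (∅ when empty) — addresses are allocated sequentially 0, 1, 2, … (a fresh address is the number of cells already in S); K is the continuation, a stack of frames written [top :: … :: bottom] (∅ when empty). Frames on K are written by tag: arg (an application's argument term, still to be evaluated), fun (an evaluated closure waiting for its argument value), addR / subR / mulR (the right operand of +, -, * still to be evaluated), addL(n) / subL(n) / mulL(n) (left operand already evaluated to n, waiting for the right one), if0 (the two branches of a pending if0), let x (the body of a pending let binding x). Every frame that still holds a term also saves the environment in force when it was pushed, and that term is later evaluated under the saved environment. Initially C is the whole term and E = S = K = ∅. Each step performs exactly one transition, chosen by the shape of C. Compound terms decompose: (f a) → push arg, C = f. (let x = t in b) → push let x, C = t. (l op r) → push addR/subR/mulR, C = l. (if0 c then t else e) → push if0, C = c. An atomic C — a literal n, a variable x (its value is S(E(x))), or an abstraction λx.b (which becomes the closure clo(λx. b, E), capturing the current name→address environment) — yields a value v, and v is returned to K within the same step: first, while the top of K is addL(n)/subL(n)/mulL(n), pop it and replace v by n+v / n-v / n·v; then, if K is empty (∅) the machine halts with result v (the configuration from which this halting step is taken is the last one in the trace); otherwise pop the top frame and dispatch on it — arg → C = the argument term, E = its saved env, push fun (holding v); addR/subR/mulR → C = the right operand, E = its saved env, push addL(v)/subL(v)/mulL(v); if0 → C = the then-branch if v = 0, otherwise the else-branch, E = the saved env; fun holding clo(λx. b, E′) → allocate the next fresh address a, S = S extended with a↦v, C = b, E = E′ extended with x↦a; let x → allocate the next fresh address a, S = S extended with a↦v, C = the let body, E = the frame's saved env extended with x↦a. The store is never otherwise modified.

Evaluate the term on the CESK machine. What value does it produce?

t=0: [C=((λz. (z - 4)) (-1 + 1)) | E=∅ | S=∅ | K=∅]
t=1: [C=(λz. (z - 4)) | E=∅ | S=∅ | K=[arg]]
t=2: [C=(-1 + 1) | E=∅ | S=∅ | K=[fun]]
t=3: [C=-1 | E=∅ | S=∅ | K=[addR :: fun]]
t=4: [C=1 | E=∅ | S=∅ | K=[addL(-1) :: fun]]
t=5: [C=(z - 4) | E={z↦0} | S={0↦0} | K=∅]
t=6: [C=z | E={z↦0} | S={0↦0} | K=[subR]]
t=7: [C=4 | E={z↦0} | S={0↦0} | K=[subL(0)]]
→ final value -4

Answer: -4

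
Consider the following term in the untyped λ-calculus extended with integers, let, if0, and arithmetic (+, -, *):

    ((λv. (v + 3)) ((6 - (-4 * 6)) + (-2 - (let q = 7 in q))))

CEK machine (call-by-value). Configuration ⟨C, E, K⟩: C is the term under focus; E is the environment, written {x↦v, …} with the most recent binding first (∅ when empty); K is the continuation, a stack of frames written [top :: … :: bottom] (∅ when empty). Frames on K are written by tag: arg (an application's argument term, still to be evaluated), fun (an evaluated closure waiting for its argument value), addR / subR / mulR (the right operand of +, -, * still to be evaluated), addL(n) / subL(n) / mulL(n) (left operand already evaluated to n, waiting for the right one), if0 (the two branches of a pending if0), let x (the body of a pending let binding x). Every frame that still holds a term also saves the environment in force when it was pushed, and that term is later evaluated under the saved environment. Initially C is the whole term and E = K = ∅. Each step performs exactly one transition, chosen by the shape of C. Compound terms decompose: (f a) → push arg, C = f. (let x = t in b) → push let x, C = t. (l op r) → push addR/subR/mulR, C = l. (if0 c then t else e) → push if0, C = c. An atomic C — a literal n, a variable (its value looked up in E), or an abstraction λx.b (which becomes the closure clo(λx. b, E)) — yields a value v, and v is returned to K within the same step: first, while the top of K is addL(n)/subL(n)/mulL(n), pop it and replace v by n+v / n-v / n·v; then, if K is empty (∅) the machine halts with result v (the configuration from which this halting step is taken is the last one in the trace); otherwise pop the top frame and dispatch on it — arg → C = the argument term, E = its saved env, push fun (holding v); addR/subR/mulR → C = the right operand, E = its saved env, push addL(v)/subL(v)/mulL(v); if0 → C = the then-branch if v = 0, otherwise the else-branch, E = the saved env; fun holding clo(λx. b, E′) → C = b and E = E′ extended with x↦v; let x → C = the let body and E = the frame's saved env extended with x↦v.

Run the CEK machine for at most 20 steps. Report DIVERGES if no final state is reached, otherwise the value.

[0] <C=((λv. (v + 3)) ((6 - (-4 * 6)) + (-2 - (let q = 7 in q)))), E=∅, K=∅>
[1] <C=(λv. (v + 3)), E=∅, K=[arg]>
[2] <C=((6 - (-4 * 6)) + (-2 - (let q = 7 in q))), E=∅, K=[fun]>
[3] <C=(6 - (-4 * 6)), E=∅, K=[addR :: fun]>
[4] <C=6, E=∅, K=[subR :: addR :: fun]>
[5] <C=(-4 * 6), E=∅, K=[subL(6) :: addR :: fun]>
[6] <C=-4, E=∅, K=[mulR :: subL(6) :: addR :: fun]>
[7] <C=6, E=∅, K=[mulL(-4) :: subL(6) :: addR :: fun]>
[8] <C=(-2 - (let q = 7 in q)), E=∅, K=[addL(30) :: fun]>
[9] <C=-2, E=∅, K=[subR :: addL(30) :: fun]>
[10] <C=(let q = 7 in q), E=∅, K=[subL(-2) :: addL(30) :: fun]>
[11] <C=7, E=∅, K=[let q :: subL(-2) :: addL(30) :: fun]>
[12] <C=q, E={q↦7}, K=[subL(-2) :: addL(30) :: fun]>
[13] <C=(v + 3), E={v↦21}, K=∅>
[14] <C=v, E={v↦21}, K=[addR]>
[15] <C=3, E={v↦21}, K=[addL(21)]>
→ final value 24

Answer: 24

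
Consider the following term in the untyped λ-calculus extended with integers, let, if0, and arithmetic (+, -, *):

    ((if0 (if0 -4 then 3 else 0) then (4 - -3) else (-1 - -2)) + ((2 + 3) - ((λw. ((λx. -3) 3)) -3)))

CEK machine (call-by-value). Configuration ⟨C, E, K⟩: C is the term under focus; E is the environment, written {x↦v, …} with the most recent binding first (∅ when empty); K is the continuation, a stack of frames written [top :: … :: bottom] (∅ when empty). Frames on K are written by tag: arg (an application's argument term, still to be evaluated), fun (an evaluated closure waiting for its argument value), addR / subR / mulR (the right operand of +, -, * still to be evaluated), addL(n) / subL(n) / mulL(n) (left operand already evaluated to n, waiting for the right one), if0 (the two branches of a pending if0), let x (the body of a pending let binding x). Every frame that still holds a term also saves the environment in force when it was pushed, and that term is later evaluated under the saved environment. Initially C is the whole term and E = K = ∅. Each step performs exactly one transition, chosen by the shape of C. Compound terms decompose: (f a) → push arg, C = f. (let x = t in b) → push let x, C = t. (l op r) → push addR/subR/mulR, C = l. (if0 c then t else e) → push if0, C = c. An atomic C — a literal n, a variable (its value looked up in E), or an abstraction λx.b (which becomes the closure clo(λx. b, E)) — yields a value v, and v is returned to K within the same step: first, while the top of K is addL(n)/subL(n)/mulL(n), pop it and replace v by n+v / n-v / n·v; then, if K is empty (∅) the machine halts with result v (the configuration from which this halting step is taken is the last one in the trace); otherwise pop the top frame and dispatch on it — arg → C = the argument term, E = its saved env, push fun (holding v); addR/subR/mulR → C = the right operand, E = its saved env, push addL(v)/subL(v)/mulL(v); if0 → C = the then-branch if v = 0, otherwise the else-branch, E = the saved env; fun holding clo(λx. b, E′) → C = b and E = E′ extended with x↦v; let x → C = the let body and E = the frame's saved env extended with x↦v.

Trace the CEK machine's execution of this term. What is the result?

Answer: 15

Execution trace:
step 0: ⟨C=((if0 (if0 -4 then 3 else 0) then (4 - -3) else (-1 - -2)) + ((2 + 3) - ((λw. ((λx. -3) 3)) -3))); E=∅; K=∅⟩
step 1: ⟨C=(if0 (if0 -4 then 3 else 0) then (4 - -3) else (-1 - -2)); E=∅; K=[addR]⟩
step 2: ⟨C=(if0 -4 then 3 else 0); E=∅; K=[if0 :: addR]⟩
step 3: ⟨C=-4; E=∅; K=[if0 :: if0 :: addR]⟩
step 4: ⟨C=0; E=∅; K=[if0 :: addR]⟩
step 5: ⟨C=(4 - -3); E=∅; K=[addR]⟩
step 6: ⟨C=4; E=∅; K=[subR :: addR]⟩
step 7: ⟨C=-3; E=∅; K=[subL(4) :: addR]⟩
step 8: ⟨C=((2 + 3) - ((λw. ((λx. -3) 3)) -3)); E=∅; K=[addL(7)]⟩
step 9: ⟨C=(2 + 3); E=∅; K=[subR :: addL(7)]⟩
step 10: ⟨C=2; E=∅; K=[addR :: subR :: addL(7)]⟩
step 11: ⟨C=3; E=∅; K=[addL(2) :: subR :: addL(7)]⟩
step 12: ⟨C=((λw. ((λx. -3) 3)) -3); E=∅; K=[subL(5) :: addL(7)]⟩
step 13: ⟨C=(λw. ((λx. -3) 3)); E=∅; K=[arg :: subL(5) :: addL(7)]⟩
step 14: ⟨C=-3; E=∅; K=[fun :: subL(5) :: addL(7)]⟩
step 15: ⟨C=((λx. -3) 3); E={w↦-3}; K=[subL(5) :: addL(7)]⟩
step 16: ⟨C=(λx. -3); E={w↦-3}; K=[arg :: subL(5) :: addL(7)]⟩
step 17: ⟨C=3; E={w↦-3}; K=[fun :: subL(5) :: addL(7)]⟩
step 18: ⟨C=-3; E={x↦3, w↦-3}; K=[subL(5) :: addL(7)]⟩
→ final value 15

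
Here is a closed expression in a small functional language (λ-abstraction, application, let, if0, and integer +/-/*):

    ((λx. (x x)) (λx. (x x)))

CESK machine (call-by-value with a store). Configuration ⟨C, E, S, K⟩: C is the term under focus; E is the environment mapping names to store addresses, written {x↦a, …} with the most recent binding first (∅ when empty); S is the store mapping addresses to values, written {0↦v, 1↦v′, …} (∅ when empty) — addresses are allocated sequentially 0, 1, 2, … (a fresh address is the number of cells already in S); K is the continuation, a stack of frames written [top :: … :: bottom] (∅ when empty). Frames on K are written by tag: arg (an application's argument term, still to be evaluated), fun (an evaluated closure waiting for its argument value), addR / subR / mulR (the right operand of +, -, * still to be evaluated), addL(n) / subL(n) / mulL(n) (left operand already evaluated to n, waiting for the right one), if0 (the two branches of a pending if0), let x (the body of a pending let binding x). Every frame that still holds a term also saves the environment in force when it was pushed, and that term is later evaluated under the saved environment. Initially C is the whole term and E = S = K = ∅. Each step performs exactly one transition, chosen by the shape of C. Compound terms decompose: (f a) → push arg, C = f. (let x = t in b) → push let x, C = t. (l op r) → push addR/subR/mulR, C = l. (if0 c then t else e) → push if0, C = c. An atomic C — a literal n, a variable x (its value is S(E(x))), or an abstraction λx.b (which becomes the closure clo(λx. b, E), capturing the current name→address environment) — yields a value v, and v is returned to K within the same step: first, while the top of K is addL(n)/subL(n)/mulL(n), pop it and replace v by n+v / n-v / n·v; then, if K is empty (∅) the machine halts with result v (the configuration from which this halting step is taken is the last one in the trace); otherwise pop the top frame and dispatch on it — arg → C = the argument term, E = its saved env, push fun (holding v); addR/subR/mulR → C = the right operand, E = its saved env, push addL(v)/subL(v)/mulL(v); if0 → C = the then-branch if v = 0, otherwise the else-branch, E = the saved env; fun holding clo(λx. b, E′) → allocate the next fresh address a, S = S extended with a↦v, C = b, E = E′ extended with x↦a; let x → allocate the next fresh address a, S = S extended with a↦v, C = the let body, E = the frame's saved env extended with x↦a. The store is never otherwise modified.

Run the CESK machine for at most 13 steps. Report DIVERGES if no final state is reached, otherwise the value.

[0] ⟨C=((λx. (x x)) (λx. (x x))); E=∅; S=∅; K=∅⟩
[1] ⟨C=(λx. (x x)); E=∅; S=∅; K=[arg]⟩
[2] ⟨C=(λx. (x x)); E=∅; S=∅; K=[fun]⟩
[3] ⟨C=(x x); E={x↦0}; S={0↦clo(λx. (x x), ∅)}; K=∅⟩
[4] ⟨C=x; E={x↦0}; S={0↦clo(λx. (x x), ∅)}; K=[arg]⟩
[5] ⟨C=x; E={x↦0}; S={0↦clo(λx. (x x), ∅)}; K=[fun]⟩
[6] ⟨C=(x x); E={x↦1}; S={0↦clo(λx. (x x), ∅), 1↦clo(λx. (x x), ∅)}; K=∅⟩
[7] ⟨C=x; E={x↦1}; S={0↦clo(λx. (x x), ∅), 1↦clo(λx. (x x), ∅)}; K=[arg]⟩
[8] ⟨C=x; E={x↦1}; S={0↦clo(λx. (x x), ∅), 1↦clo(λx. (x x), ∅)}; K=[fun]⟩
[9] ⟨C=(x x); E={x↦2}; S={0↦clo(λx. (x x), ∅), 1↦clo(λx. (x x), ∅), 2↦clo(λx. (x x), ∅)}; K=∅⟩
[10] ⟨C=x; E={x↦2}; S={0↦clo(λx. (x x), ∅), 1↦clo(λx. (x x), ∅), 2↦clo(λx. (x x), ∅)}; K=[arg]⟩
[11] ⟨C=x; E={x↦2}; S={0↦clo(λx. (x x), ∅), 1↦clo(λx. (x x), ∅), 2↦clo(λx. (x x), ∅)}; K=[fun]⟩
[12] ⟨C=(x x); E={x↦3}; S={0↦clo(λx. (x x), ∅), 1↦clo(λx. (x x), ∅), 2↦clo(λx. (x x), ∅), 3↦clo(λx. (x x), ∅)}; K=∅⟩
[13] ⟨C=x; E={x↦3}; S={0↦clo(λx. (x x), ∅), 1↦clo(λx. (x x), ∅), 2↦clo(λx. (x x), ∅), 3↦clo(λx. (x x), ∅)}; K=[arg]⟩
→ 13 transitions taken and the configuration is still not final: no result within 13 steps

Answer: DIVERGES (no final state within 13 steps)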